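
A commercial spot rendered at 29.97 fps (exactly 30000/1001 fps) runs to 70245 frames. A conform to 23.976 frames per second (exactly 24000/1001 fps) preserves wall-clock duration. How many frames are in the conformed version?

Target frames = source frames × (target rate / source rate) = 70245 × (24000/1001)/(30000/1001) = 70245 × 4/5 = 56196.

56196 frames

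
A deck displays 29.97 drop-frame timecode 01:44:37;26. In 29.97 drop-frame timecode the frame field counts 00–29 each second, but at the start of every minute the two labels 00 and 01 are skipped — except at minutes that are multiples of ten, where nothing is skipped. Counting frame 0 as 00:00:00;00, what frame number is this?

188148

Complete 10-minute blocks: 10, each 17982 frames → 179820.
Remaining 4 whole minutes in the current block: 1800 + 3 × 1798 = 7194 frames.
Within the current minute: 37 × 30 + 26 − 2 = 1134 (labels ;00/;01 skipped at this minute). Total = 179820 + 7194 + 1134 = 188148.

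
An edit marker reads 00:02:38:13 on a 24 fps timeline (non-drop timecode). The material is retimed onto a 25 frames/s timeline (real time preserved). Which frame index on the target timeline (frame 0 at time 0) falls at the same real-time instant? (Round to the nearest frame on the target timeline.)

Source frame index: (0×3600 + 2×60 + 38) × 24 + 13 = 3805.
Real time: 3805 / (24) = 3805/24 s.
Target frame: (3805/24) × (25) = 95125/24 ≈ 3963.542 → 3964.

frame 3964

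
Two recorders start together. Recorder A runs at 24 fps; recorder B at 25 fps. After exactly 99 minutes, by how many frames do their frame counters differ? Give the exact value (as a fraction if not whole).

5940 frames

99 min = 5940 s.
A emits 24 × 5940 = 142560 frames; B emits 25 × 5940 = 148500.
Difference = 5940 frames; B is ahead of A.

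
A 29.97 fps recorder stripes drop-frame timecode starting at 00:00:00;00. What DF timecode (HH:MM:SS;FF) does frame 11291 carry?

00:06:16;23

Each 10-minute DF block holds 10 × 60 × 30 − 9 × 2 = 17982 frames. 11291 ÷ 17982 → 0 full blocks, remainder 11291.
Within the partial block the first minute is 1800 frames and each further minute 1798, so 6 further minute boundaries passed. Total skipped labels = 18 × 0 + 2 × 6 = 12.
Non-drop label index = 11291 + 12 = 11303; at 30 labels/s that is 00:06:16:23, i.e. DF 00:06:16;23.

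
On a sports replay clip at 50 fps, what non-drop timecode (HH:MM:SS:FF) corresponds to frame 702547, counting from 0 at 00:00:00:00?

702547 ÷ 50 = 14050 full seconds, remainder 47 frames.
14050 s = 3 h 54 min 10 s.
Timecode: 03:54:10:47.

03:54:10:47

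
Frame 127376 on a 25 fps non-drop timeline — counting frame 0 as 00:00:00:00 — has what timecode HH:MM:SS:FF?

127376 ÷ 25 = 5095 full seconds, remainder 1 frame.
5095 s = 1 h 24 min 55 s.
Timecode: 01:24:55:01.

01:24:55:01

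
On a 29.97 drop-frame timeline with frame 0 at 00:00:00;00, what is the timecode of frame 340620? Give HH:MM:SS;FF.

Each 10-minute DF block holds 10 × 60 × 30 − 9 × 2 = 17982 frames. 340620 ÷ 17982 → 18 full blocks, remainder 16944.
Within the partial block the first minute is 1800 frames and each further minute 1798, so 9 further minute boundaries passed. Total skipped labels = 18 × 18 + 2 × 9 = 342.
Non-drop label index = 340620 + 342 = 340962; at 30 labels/s that is 03:09:25:12, i.e. DF 03:09:25;12.

03:09:25;12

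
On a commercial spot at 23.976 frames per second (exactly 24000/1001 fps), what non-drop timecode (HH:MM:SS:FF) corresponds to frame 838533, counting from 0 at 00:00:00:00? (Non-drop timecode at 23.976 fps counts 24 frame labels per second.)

09:42:18:21

838533 ÷ 24 = 34938 full seconds, remainder 21 frames.
34938 s = 9 h 42 min 18 s.
Timecode: 09:42:18:21.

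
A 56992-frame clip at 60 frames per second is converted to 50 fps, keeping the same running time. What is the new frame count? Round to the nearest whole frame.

Frames at target rate = 56992 × (50) / (60) = 142480/3 ≈ 47493.333.
Nearest whole frame: 47493.

47493 frames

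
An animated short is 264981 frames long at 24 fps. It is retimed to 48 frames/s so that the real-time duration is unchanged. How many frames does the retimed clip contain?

529962 frames

Target frames = source frames × (target rate / source rate) = 264981 × (48)/(24) = 264981 × 2 = 529962.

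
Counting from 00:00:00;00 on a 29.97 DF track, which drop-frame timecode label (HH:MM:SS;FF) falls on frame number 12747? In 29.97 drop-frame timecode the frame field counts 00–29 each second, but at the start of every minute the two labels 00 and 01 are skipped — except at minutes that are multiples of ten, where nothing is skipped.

00:07:05;11

Ten DF minutes hold 17982 frames, so frame 12747 lies in block 0 (frames 0–17981) with 12747 frames into that block.
The block's first minute is 1800 frames and the rest 1798 each; 12747 frames reaches minute 7, so 0 × 18 + 7 × 2 = 14 labels have been skipped so far.
Adding those back, label number 12747 + 14 = 12761 at 30 labels/s is 425 s + 11 f = 0 h 7 min 5 s frame 11, i.e. 00:07:05;11.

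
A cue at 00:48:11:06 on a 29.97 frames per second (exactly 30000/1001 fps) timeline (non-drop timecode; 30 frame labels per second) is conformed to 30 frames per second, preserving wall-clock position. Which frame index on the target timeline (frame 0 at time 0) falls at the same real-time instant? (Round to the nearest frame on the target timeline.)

frame 86823

Source frame index: (0×3600 + 48×60 + 11) × 30 + 6 = 86736.
Real time: 86736 / (30000/1001) = 1808807/625 s.
Target frame: (1808807/625) × (30) = 10852842/125 ≈ 86822.736 → 86823.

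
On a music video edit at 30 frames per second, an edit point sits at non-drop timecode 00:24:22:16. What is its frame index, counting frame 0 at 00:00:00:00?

43876

Total seconds to the label: (0 × 3600 + 24 × 60 + 22) = 1462.
Frame index = 1462 × 30 + 16 = 43876.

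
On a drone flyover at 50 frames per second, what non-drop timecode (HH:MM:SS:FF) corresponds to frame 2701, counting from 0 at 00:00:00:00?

00:00:54:01

2701 ÷ 50 = 54 full seconds, remainder 1 frame.
54 s = 0 h 0 min 54 s.
Timecode: 00:00:54:01.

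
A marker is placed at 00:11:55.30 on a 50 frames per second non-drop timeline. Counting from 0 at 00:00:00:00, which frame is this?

35780

Total seconds to the label: (0 × 3600 + 11 × 60 + 55) = 715.
Frame index = 715 × 50 + 30 = 35780.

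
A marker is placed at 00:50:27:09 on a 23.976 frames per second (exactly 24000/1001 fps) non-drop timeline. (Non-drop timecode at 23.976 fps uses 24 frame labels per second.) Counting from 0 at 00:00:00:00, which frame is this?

frame 72657

Total seconds to the label: (0 × 3600 + 50 × 60 + 27) = 3027.
Frame index = 3027 × 24 + 9 = 72657.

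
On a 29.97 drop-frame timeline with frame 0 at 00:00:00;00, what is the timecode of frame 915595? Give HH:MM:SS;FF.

Ten DF minutes hold 17982 frames, so frame 915595 lies in block 50 (frames 899100–917081) with 16495 frames into that block.
The block's first minute is 1800 frames and the rest 1798 each; 16495 frames reaches minute 9, so 50 × 18 + 9 × 2 = 918 labels have been skipped so far.
Adding those back, label number 915595 + 918 = 916513 at 30 labels/s is 30550 s + 13 f = 8 h 29 min 10 s frame 13, i.e. 08:29:10;13.

08:29:10;13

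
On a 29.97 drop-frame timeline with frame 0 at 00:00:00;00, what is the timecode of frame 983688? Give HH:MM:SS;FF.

Each 10-minute DF block holds 10 × 60 × 30 − 9 × 2 = 17982 frames. 983688 ÷ 17982 → 54 full blocks, remainder 12660.
Within the partial block the first minute is 1800 frames and each further minute 1798, so 7 further minute boundaries passed. Total skipped labels = 18 × 54 + 2 × 7 = 986.
Non-drop label index = 983688 + 986 = 984674; at 30 labels/s that is 09:07:02:14, i.e. DF 09:07:02;14.

09:07:02;14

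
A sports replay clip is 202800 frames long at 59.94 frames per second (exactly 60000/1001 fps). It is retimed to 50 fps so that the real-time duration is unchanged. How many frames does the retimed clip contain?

Target frames = source frames × (target rate / source rate) = 202800 × (50)/(60000/1001) = 202800 × 1001/1200 = 169169.

169169 frames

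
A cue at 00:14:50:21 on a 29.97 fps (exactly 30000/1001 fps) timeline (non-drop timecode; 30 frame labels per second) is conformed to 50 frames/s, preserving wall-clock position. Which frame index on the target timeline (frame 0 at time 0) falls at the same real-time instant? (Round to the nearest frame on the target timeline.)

frame 44580

Source frame index: (0×3600 + 14×60 + 50) × 30 + 21 = 26721.
Real time: 26721 / (30000/1001) = 8915907/10000 s.
Target frame: (8915907/10000) × (50) = 8915907/200 ≈ 44579.535 → 44580.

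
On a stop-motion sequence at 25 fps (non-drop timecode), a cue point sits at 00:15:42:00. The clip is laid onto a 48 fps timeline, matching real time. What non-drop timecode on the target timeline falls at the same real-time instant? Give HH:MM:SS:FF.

Source frame index: (0×3600 + 15×60 + 42) × 25 + 0 = 23550.
Real time: 23550 / (25) = 942 s.
Target frame: (942) × (48) = 45216.
At 48 labels/s: frame 45216 → 00:15:42:00.

00:15:42:00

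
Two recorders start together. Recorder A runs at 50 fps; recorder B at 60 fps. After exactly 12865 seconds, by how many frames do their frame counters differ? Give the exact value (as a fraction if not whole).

A emits 50 × 12865 = 643250 frames; B emits 60 × 12865 = 771900.
Difference = 128650 frames; B is ahead of A.

128650 frames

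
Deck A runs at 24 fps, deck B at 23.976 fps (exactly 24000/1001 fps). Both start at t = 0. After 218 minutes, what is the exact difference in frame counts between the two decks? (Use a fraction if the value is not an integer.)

313920/1001 frames

218 min = 13080 s.
A emits 24 × 13080 = 313920 frames; B emits 24000/1001 × 13080 = 313920000/1001.
Difference = 313920/1001 frames (≈ 313.6064); B is behind A.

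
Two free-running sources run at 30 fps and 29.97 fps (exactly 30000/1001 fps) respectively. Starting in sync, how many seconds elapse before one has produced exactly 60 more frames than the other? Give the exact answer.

The gap grows by |30000/1001 − 30| = 30/1001 frames per second.
Time for a 60-frame gap: 60 ÷ (30/1001) = 2002 s.

2002 seconds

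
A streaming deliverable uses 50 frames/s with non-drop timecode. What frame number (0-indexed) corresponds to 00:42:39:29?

Total seconds to the label: (0 × 3600 + 42 × 60 + 39) = 2559.
Frame index = 2559 × 50 + 29 = 127979.

127979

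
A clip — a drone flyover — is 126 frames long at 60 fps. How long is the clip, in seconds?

2.1 seconds

Running time = 126 / (60) = 2.1 s.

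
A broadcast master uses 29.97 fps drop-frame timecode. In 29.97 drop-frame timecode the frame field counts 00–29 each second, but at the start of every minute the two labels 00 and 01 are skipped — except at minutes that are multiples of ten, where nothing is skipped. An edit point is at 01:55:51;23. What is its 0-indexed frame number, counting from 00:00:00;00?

As if non-drop at 30 labels/s: (1 × 3600 + 55 × 60 + 51) × 30 + 23 = 208553.
Minute boundaries passed: 115; those not divisible by 10: 115 − 11 = 104; dropped labels = 2 × 104 = 208.
Actual frame index = 208553 − 208 = 208345.

208345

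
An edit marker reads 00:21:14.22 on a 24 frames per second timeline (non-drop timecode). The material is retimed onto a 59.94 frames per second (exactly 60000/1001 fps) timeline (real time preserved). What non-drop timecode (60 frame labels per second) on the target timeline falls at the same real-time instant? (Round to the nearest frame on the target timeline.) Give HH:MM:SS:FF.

Source frame index: (0×3600 + 21×60 + 14) × 24 + 22 = 30598.
Real time: 30598 / (24) = 15299/12 s.
Target frame: (15299/12) × (60000/1001) = 76495000/1001 ≈ 76418.581 → 76419.
At 60 labels/s: frame 76419 → 00:21:13:39.

00:21:13:39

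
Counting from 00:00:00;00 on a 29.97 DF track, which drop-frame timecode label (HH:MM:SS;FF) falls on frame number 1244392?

Each 10-minute DF block holds 10 × 60 × 30 − 9 × 2 = 17982 frames. 1244392 ÷ 17982 → 69 full blocks, remainder 3634.
Within the partial block the first minute is 1800 frames and each further minute 1798, so 2 further minute boundaries passed. Total skipped labels = 18 × 69 + 2 × 2 = 1246.
Non-drop label index = 1244392 + 1246 = 1245638; at 30 labels/s that is 11:32:01:08, i.e. DF 11:32:01;08.

11:32:01;08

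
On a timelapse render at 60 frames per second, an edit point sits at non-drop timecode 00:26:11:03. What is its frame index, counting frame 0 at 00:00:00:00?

94263

Total seconds to the label: (0 × 3600 + 26 × 60 + 11) = 1571.
Frame index = 1571 × 60 + 3 = 94263.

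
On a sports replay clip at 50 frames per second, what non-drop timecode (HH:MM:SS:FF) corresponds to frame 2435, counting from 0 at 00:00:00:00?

2435 ÷ 50 = 48 full seconds, remainder 35 frames.
48 s = 0 h 0 min 48 s.
Timecode: 00:00:48:35.

00:00:48:35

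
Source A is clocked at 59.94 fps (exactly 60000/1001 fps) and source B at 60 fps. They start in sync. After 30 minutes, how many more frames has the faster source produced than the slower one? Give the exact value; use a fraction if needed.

30 min = 1800 s.
A emits 60000/1001 × 1800 = 108000000/1001 frames; B emits 60 × 1800 = 108000.
Difference = 108000/1001 frames (≈ 107.8921); B is ahead of A.

108000/1001 frames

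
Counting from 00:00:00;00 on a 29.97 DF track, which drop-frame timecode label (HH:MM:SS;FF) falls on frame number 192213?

01:46:53;15

Ten DF minutes hold 17982 frames, so frame 192213 lies in block 10 (frames 179820–197801) with 12393 frames into that block.
The block's first minute is 1800 frames and the rest 1798 each; 12393 frames reaches minute 6, so 10 × 18 + 6 × 2 = 192 labels have been skipped so far.
Adding those back, label number 192213 + 192 = 192405 at 30 labels/s is 6413 s + 15 f = 1 h 46 min 53 s frame 15, i.e. 01:46:53;15.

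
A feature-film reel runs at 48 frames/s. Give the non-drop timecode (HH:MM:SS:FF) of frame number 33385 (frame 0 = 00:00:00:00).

00:11:35:25

33385 ÷ 48 = 695 full seconds, remainder 25 frames.
695 s = 0 h 11 min 35 s.
Timecode: 00:11:35:25.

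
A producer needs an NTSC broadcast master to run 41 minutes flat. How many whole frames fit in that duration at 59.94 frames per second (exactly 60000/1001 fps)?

147452 frames

41 min = 2460 s.
Frames = 2460 × 60000/1001 = 147600000/1001 ≈ 147452.5475.
Complete frames: 147452.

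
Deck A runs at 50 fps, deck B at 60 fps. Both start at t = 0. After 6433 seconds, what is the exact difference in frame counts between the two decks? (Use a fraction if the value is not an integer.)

64330 frames

A emits 50 × 6433 = 321650 frames; B emits 60 × 6433 = 385980.
Difference = 64330 frames; B is ahead of A.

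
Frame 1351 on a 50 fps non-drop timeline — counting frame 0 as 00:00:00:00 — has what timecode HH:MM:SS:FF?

1351 ÷ 50 = 27 full seconds, remainder 1 frame.
27 s = 0 h 0 min 27 s.
Timecode: 00:00:27:01.

00:00:27:01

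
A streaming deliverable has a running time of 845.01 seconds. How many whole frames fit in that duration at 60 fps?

Frames = 845.01 × 60 = 253503/5 ≈ 50700.6000.
Complete frames: 50700.

50700 frames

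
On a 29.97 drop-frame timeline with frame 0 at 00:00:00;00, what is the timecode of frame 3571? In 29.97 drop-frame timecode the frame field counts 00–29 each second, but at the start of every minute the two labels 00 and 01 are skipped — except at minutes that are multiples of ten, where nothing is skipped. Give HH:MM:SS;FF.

Each 10-minute DF block holds 10 × 60 × 30 − 9 × 2 = 17982 frames. 3571 ÷ 17982 → 0 full blocks, remainder 3571.
Within the partial block the first minute is 1800 frames and each further minute 1798, so 1 further minute boundary passed. Total skipped labels = 18 × 0 + 2 × 1 = 2.
Non-drop label index = 3571 + 2 = 3573; at 30 labels/s that is 00:01:59:03, i.e. DF 00:01:59;03.

00:01:59;03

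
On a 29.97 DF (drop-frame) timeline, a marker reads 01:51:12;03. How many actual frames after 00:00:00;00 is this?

199963

Complete 10-minute blocks: 11, each 17982 frames → 197802.
Remaining 1 whole minute in the current block: 1800 + 0 × 1798 = 1800 frames.
Within the current minute: 12 × 30 + 3 − 2 = 361 (labels ;00/;01 skipped at this minute). Total = 197802 + 1800 + 361 = 199963.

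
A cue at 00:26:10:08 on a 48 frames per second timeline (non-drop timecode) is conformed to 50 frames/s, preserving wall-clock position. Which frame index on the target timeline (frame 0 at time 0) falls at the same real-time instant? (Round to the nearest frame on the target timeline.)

frame 78508

Source frame index: (0×3600 + 26×60 + 10) × 48 + 8 = 75368.
Real time: 75368 / (48) = 9421/6 s.
Target frame: (9421/6) × (50) = 235525/3 ≈ 78508.333 → 78508.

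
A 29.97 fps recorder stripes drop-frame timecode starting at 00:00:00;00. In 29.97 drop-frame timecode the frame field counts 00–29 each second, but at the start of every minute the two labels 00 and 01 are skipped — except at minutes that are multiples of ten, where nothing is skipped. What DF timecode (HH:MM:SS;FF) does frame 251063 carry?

Each 10-minute DF block holds 10 × 60 × 30 − 9 × 2 = 17982 frames. 251063 ÷ 17982 → 13 full blocks, remainder 17297.
Within the partial block the first minute is 1800 frames and each further minute 1798, so 9 further minute boundaries passed. Total skipped labels = 18 × 13 + 2 × 9 = 252.
Non-drop label index = 251063 + 252 = 251315; at 30 labels/s that is 02:19:37:05, i.e. DF 02:19:37;05.

02:19:37;05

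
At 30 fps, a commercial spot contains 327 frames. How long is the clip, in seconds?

Running time = 327 / (30) = 10.9 s.

10.9 seconds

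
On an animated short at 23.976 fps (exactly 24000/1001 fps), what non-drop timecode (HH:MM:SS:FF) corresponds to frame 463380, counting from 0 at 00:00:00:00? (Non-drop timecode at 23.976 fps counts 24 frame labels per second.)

463380 ÷ 24 = 19307 full seconds, remainder 12 frames.
19307 s = 5 h 21 min 47 s.
Timecode: 05:21:47:12.

05:21:47:12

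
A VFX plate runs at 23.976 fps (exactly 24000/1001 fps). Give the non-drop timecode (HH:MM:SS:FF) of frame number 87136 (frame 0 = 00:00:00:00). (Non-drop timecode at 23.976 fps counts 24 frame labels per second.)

87136 ÷ 24 = 3630 full seconds, remainder 16 frames.
3630 s = 1 h 0 min 30 s.
Timecode: 01:00:30:16.

01:00:30:16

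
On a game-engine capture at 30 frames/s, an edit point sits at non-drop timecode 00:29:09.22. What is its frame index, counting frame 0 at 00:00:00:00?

Total seconds to the label: (0 × 3600 + 29 × 60 + 9) = 1749.
Frame index = 1749 × 30 + 22 = 52492.

52492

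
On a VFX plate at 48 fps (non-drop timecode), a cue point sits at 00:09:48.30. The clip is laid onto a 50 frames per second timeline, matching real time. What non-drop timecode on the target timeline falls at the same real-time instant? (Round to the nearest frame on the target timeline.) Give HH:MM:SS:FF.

00:09:48:31

Source frame index: (0×3600 + 9×60 + 48) × 48 + 30 = 28254.
Real time: 28254 / (48) = 4709/8 s.
Target frame: (4709/8) × (50) = 117725/4 ≈ 29431.250 → 29431.
At 50 labels/s: frame 29431 → 00:09:48:31.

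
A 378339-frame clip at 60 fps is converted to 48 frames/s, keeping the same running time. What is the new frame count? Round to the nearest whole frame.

302671 frames

Frames at target rate = 378339 × (48) / (60) = 1513356/5 ≈ 302671.200.
Nearest whole frame: 302671.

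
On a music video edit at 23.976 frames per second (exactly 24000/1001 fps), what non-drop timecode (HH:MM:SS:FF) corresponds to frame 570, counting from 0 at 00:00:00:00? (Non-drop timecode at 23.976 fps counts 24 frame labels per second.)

570 ÷ 24 = 23 full seconds, remainder 18 frames.
23 s = 0 h 0 min 23 s.
Timecode: 00:00:23:18.

00:00:23:18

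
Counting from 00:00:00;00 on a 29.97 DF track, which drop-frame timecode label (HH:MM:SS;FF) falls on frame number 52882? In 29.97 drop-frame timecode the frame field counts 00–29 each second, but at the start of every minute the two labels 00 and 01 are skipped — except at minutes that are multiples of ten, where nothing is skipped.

Ten DF minutes hold 17982 frames, so frame 52882 lies in block 2 (frames 35964–53945) with 16918 frames into that block.
The block's first minute is 1800 frames and the rest 1798 each; 16918 frames reaches minute 9, so 2 × 18 + 9 × 2 = 54 labels have been skipped so far.
Adding those back, label number 52882 + 54 = 52936 at 30 labels/s is 1764 s + 16 f = 0 h 29 min 24 s frame 16, i.e. 00:29:24;16.

00:29:24;16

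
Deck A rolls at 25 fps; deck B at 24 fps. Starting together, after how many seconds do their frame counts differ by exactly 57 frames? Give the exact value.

The gap grows by |24 − 25| = 1 frame per second.
Time for a 57-frame gap: 57 ÷ (1) = 57 s.

57 seconds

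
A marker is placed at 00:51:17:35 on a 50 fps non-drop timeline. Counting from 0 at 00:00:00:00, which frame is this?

frame 153885

Total seconds to the label: (0 × 3600 + 51 × 60 + 17) = 3077.
Frame index = 3077 × 50 + 35 = 153885.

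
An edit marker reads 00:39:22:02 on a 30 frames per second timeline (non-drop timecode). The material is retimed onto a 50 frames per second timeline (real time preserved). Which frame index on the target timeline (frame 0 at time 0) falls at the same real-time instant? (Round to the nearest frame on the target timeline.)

Source frame index: (0×3600 + 39×60 + 22) × 30 + 2 = 70862.
Real time: 70862 / (30) = 35431/15 s.
Target frame: (35431/15) × (50) = 354310/3 ≈ 118103.333 → 118103.

frame 118103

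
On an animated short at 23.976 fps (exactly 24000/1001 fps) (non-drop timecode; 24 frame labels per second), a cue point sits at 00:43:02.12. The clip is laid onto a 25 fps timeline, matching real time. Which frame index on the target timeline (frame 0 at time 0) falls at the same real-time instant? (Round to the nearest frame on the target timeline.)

Source frame index: (0×3600 + 43×60 + 2) × 24 + 12 = 61980.
Real time: 61980 / (24000/1001) = 1034033/400 s.
Target frame: (1034033/400) × (25) = 1034033/16 ≈ 64627.062 → 64627.

frame 64627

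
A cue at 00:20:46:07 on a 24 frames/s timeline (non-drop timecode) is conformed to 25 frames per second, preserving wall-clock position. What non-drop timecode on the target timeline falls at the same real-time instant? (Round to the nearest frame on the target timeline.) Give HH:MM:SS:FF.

00:20:46:07

Source frame index: (0×3600 + 20×60 + 46) × 24 + 7 = 29911.
Real time: 29911 / (24) = 29911/24 s.
Target frame: (29911/24) × (25) = 747775/24 ≈ 31157.292 → 31157.
At 25 labels/s: frame 31157 → 00:20:46:07.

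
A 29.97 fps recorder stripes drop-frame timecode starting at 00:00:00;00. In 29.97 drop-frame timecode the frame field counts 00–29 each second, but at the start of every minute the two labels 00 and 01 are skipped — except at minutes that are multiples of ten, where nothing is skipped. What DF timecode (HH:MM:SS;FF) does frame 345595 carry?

03:12:11;11

Each 10-minute DF block holds 10 × 60 × 30 − 9 × 2 = 17982 frames. 345595 ÷ 17982 → 19 full blocks, remainder 3937.
Within the partial block the first minute is 1800 frames and each further minute 1798, so 2 further minute boundaries passed. Total skipped labels = 18 × 19 + 2 × 2 = 346.
Non-drop label index = 345595 + 346 = 345941; at 30 labels/s that is 03:12:11:11, i.e. DF 03:12:11;11.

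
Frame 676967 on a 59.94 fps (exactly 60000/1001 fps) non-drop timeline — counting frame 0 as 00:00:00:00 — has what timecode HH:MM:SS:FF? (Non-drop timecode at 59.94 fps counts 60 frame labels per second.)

676967 ÷ 60 = 11282 full seconds, remainder 47 frames.
11282 s = 3 h 8 min 2 s.
Timecode: 03:08:02:47.

03:08:02:47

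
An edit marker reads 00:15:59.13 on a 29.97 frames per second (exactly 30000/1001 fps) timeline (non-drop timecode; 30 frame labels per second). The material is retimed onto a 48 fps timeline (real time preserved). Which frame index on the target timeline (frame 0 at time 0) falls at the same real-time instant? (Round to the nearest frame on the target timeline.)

Source frame index: (0×3600 + 15×60 + 59) × 30 + 13 = 28783.
Real time: 28783 / (30000/1001) = 28811783/30000 s.
Target frame: (28811783/30000) × (48) = 28811783/625 ≈ 46098.853 → 46099.

frame 46099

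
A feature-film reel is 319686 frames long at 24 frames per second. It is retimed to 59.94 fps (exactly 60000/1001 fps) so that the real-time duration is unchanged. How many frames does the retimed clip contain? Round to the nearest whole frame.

Frames at target rate = 319686 × (60000/1001) / (24) = 799215000/1001 ≈ 798416.583.
Nearest whole frame: 798417.

798417 frames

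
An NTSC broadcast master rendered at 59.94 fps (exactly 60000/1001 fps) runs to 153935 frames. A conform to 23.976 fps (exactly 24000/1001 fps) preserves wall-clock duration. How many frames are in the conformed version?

61574 frames

Target frames = source frames × (target rate / source rate) = 153935 × (24000/1001)/(60000/1001) = 153935 × 2/5 = 61574.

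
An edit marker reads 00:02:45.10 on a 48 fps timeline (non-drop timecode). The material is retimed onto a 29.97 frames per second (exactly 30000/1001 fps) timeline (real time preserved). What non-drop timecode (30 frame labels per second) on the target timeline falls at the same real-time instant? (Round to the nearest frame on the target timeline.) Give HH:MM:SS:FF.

00:02:45:01

Source frame index: (0×3600 + 2×60 + 45) × 48 + 10 = 7930.
Real time: 7930 / (48) = 3965/24 s.
Target frame: (3965/24) × (30000/1001) = 381250/77 ≈ 4951.299 → 4951.
At 30 labels/s: frame 4951 → 00:02:45:01.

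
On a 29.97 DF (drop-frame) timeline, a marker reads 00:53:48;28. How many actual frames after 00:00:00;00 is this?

96772

As if non-drop at 30 labels/s: (0 × 3600 + 53 × 60 + 48) × 30 + 28 = 96868.
Minute boundaries passed: 53; those not divisible by 10: 53 − 5 = 48; dropped labels = 2 × 48 = 96.
Actual frame index = 96868 − 96 = 96772.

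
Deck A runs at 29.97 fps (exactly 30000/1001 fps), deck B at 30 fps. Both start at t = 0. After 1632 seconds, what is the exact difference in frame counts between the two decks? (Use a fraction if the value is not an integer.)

48960/1001 frames

A emits 30000/1001 × 1632 = 48960000/1001 frames; B emits 30 × 1632 = 48960.
Difference = 48960/1001 frames (≈ 48.9111); B is ahead of A.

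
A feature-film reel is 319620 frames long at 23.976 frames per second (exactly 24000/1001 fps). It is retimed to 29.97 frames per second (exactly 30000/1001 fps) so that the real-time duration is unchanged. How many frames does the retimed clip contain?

Target frames = source frames × (target rate / source rate) = 319620 × (30000/1001)/(24000/1001) = 319620 × 5/4 = 399525.

399525 frames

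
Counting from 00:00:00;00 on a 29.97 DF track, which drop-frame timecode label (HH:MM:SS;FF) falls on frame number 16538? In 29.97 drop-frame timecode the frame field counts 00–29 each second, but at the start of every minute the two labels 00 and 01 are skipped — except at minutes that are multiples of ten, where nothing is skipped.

Each 10-minute DF block holds 10 × 60 × 30 − 9 × 2 = 17982 frames. 16538 ÷ 17982 → 0 full blocks, remainder 16538.
Within the partial block the first minute is 1800 frames and each further minute 1798, so 9 further minute boundaries passed. Total skipped labels = 18 × 0 + 2 × 9 = 18.
Non-drop label index = 16538 + 18 = 16556; at 30 labels/s that is 00:09:11:26, i.e. DF 00:09:11;26.

00:09:11;26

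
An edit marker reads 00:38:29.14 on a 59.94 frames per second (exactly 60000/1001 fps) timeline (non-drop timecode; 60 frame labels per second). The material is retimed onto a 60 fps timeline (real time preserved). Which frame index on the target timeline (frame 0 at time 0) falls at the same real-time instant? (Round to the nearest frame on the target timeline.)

frame 138693

Source frame index: (0×3600 + 38×60 + 29) × 60 + 14 = 138554.
Real time: 138554 / (60000/1001) = 69346277/30000 s.
Target frame: (69346277/30000) × (60) = 69346277/500 ≈ 138692.554 → 138693.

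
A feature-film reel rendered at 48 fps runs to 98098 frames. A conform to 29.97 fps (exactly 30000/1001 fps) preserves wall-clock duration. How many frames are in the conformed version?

61250 frames

Target frames = source frames × (target rate / source rate) = 98098 × (30000/1001)/(48) = 98098 × 625/1001 = 61250.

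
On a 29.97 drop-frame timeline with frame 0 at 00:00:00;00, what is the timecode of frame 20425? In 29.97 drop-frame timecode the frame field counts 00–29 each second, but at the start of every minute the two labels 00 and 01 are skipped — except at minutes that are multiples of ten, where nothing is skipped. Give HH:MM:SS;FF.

00:11:21;15

Each 10-minute DF block holds 10 × 60 × 30 − 9 × 2 = 17982 frames. 20425 ÷ 17982 → 1 full block, remainder 2443.
Within the partial block the first minute is 1800 frames and each further minute 1798, so 1 further minute boundary passed. Total skipped labels = 18 × 1 + 2 × 1 = 20.
Non-drop label index = 20425 + 20 = 20445; at 30 labels/s that is 00:11:21:15, i.e. DF 00:11:21;15.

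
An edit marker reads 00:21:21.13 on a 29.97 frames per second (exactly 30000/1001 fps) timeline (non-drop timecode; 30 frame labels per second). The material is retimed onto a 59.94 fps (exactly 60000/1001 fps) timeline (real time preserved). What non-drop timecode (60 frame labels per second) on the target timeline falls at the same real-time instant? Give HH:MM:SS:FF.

00:21:21:26

Source frame index: (0×3600 + 21×60 + 21) × 30 + 13 = 38443.
Real time: 38443 / (30000/1001) = 38481443/30000 s.
Target frame: (38481443/30000) × (60000/1001) = 76886.
At 60 labels/s: frame 76886 → 00:21:21:26.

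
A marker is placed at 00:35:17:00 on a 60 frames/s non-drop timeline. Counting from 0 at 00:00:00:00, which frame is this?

127020

Total seconds to the label: (0 × 3600 + 35 × 60 + 17) = 2117.
Frame index = 2117 × 60 + 0 = 127020.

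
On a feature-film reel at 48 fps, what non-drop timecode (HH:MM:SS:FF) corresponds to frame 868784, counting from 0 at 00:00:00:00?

05:01:39:32

868784 ÷ 48 = 18099 full seconds, remainder 32 frames.
18099 s = 5 h 1 min 39 s.
Timecode: 05:01:39:32.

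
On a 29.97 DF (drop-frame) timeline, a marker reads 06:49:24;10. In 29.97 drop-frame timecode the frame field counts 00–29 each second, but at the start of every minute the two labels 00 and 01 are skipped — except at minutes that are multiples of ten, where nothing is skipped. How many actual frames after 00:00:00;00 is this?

736192

As if non-drop at 30 labels/s: (6 × 3600 + 49 × 60 + 24) × 30 + 10 = 736930.
Minute boundaries passed: 409; those not divisible by 10: 409 − 40 = 369; dropped labels = 2 × 369 = 738.
Actual frame index = 736930 − 738 = 736192.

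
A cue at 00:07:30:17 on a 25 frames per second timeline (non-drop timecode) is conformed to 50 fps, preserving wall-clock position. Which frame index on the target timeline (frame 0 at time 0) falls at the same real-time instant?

Source frame index: (0×3600 + 7×60 + 30) × 25 + 17 = 11267.
Real time: 11267 / (25) = 11267/25 s.
Target frame: (11267/25) × (50) = 22534.

frame 22534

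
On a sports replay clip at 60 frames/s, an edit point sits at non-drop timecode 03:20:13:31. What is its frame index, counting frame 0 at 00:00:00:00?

frame 720811

Total seconds to the label: (3 × 3600 + 20 × 60 + 13) = 12013.
Frame index = 12013 × 60 + 31 = 720811.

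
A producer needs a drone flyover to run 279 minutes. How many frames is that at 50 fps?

279 min = 16740 s.
Frames = 16740 × 50 = 837000.

837000 frames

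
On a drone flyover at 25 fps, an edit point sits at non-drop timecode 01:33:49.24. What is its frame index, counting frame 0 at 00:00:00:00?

Total seconds to the label: (1 × 3600 + 33 × 60 + 49) = 5629.
Frame index = 5629 × 25 + 24 = 140749.

frame 140749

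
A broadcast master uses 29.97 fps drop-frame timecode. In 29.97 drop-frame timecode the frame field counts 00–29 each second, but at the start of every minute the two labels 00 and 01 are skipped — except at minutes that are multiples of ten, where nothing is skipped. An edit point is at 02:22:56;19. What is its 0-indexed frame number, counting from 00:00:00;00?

As if non-drop at 30 labels/s: (2 × 3600 + 22 × 60 + 56) × 30 + 19 = 257299.
Minute boundaries passed: 142; those not divisible by 10: 142 − 14 = 128; dropped labels = 2 × 128 = 256.
Actual frame index = 257299 − 256 = 257043.

257043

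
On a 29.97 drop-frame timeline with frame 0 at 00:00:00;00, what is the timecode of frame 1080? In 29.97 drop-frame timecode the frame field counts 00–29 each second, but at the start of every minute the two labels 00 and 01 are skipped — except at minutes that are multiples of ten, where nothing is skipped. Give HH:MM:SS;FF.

00:00:36;00

Ten DF minutes hold 17982 frames, so frame 1080 lies in block 0 (frames 0–17981) with 1080 frames into that block.
The block's first minute is 1800 frames and the rest 1798 each; 1080 frames reaches minute 0, so 0 × 18 + 0 × 2 = 0 labels have been skipped so far.
Adding those back, label number 1080 + 0 = 1080 at 30 labels/s is 36 s + 0 f = 0 h 0 min 36 s frame 0, i.e. 00:00:36;00.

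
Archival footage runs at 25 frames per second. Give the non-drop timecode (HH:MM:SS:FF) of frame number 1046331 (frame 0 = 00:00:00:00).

11:37:33:06

1046331 ÷ 25 = 41853 full seconds, remainder 6 frames.
41853 s = 11 h 37 min 33 s.
Timecode: 11:37:33:06.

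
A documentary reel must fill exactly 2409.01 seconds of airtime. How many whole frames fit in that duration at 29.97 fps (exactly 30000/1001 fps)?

Frames = 2409.01 × 30000/1001 = 72270300/1001 ≈ 72198.1019.
Complete frames: 72198.

72198 frames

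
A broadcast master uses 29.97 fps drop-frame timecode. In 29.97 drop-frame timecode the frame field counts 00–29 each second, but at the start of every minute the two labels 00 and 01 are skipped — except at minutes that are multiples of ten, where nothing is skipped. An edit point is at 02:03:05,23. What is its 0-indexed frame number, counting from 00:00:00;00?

221351

Complete 10-minute blocks: 12, each 17982 frames → 215784.
Remaining 3 whole minutes in the current block: 1800 + 2 × 1798 = 5396 frames.
Within the current minute: 5 × 30 + 23 − 2 = 171 (labels ;00/;01 skipped at this minute). Total = 215784 + 5396 + 171 = 221351.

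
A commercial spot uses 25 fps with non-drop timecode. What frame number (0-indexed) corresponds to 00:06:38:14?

9964

Total seconds to the label: (0 × 3600 + 6 × 60 + 38) = 398.
Frame index = 398 × 25 + 14 = 9964.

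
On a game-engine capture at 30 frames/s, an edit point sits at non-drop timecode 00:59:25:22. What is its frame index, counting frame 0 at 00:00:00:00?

Total seconds to the label: (0 × 3600 + 59 × 60 + 25) = 3565.
Frame index = 3565 × 30 + 22 = 106972.

frame 106972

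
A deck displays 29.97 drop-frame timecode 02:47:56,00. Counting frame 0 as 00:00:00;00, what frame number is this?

301978

As if non-drop at 30 labels/s: (2 × 3600 + 47 × 60 + 56) × 30 + 0 = 302280.
Minute boundaries passed: 167; those not divisible by 10: 167 − 16 = 151; dropped labels = 2 × 151 = 302.
Actual frame index = 302280 − 302 = 301978.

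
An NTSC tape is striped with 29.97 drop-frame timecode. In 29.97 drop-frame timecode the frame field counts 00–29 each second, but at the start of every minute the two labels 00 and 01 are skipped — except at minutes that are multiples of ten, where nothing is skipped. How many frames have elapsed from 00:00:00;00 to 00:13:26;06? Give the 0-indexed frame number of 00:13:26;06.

Complete 10-minute blocks: 1, each 17982 frames → 17982.
Remaining 3 whole minutes in the current block: 1800 + 2 × 1798 = 5396 frames.
Within the current minute: 26 × 30 + 6 − 2 = 784 (labels ;00/;01 skipped at this minute). Total = 17982 + 5396 + 784 = 24162.

24162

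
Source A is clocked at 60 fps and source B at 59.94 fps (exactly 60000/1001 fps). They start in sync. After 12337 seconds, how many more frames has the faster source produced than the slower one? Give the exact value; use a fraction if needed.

56940/77 frames

A emits 60 × 12337 = 740220 frames; B emits 60000/1001 × 12337 = 56940000/77.
Difference = 56940/77 frames (≈ 739.4805); B is behind A.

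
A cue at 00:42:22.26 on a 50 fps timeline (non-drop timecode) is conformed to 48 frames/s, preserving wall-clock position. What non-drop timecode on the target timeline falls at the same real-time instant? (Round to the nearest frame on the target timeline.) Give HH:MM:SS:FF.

Source frame index: (0×3600 + 42×60 + 22) × 50 + 26 = 127126.
Real time: 127126 / (50) = 63563/25 s.
Target frame: (63563/25) × (48) = 3051024/25 ≈ 122040.960 → 122041.
At 48 labels/s: frame 122041 → 00:42:22:25.

00:42:22:25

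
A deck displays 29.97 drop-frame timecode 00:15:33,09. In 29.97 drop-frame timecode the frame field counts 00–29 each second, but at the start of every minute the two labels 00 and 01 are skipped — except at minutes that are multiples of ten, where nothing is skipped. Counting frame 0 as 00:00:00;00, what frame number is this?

Complete 10-minute blocks: 1, each 17982 frames → 17982.
Remaining 5 whole minutes in the current block: 1800 + 4 × 1798 = 8992 frames.
Within the current minute: 33 × 30 + 9 − 2 = 997 (labels ;00/;01 skipped at this minute). Total = 17982 + 8992 + 997 = 27971.

27971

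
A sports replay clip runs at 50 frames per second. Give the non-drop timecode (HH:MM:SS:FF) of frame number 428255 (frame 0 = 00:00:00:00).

428255 ÷ 50 = 8565 full seconds, remainder 5 frames.
8565 s = 2 h 22 min 45 s.
Timecode: 02:22:45:05.

02:22:45:05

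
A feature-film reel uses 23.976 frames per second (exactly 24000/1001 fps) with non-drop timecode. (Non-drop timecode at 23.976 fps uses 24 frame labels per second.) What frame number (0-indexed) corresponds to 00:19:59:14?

Total seconds to the label: (0 × 3600 + 19 × 60 + 59) = 1199.
Frame index = 1199 × 24 + 14 = 28790.

frame 28790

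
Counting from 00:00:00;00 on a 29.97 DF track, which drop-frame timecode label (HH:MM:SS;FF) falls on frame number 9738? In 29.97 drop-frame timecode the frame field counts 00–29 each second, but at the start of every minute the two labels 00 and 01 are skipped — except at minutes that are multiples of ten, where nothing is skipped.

Each 10-minute DF block holds 10 × 60 × 30 − 9 × 2 = 17982 frames. 9738 ÷ 17982 → 0 full blocks, remainder 9738.
Within the partial block the first minute is 1800 frames and each further minute 1798, so 5 further minute boundaries passed. Total skipped labels = 18 × 0 + 2 × 5 = 10.
Non-drop label index = 9738 + 10 = 9748; at 30 labels/s that is 00:05:24:28, i.e. DF 00:05:24;28.

00:05:24;28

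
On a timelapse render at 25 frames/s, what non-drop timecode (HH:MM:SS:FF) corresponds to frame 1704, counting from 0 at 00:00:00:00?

00:01:08:04

1704 ÷ 25 = 68 full seconds, remainder 4 frames.
68 s = 0 h 1 min 8 s.
Timecode: 00:01:08:04.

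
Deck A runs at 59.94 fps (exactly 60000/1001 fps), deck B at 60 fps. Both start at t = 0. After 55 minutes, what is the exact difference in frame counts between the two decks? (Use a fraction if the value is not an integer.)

18000/91 frames

55 min = 3300 s.
A emits 60000/1001 × 3300 = 18000000/91 frames; B emits 60 × 3300 = 198000.
Difference = 18000/91 frames (≈ 197.8022); B is ahead of A.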